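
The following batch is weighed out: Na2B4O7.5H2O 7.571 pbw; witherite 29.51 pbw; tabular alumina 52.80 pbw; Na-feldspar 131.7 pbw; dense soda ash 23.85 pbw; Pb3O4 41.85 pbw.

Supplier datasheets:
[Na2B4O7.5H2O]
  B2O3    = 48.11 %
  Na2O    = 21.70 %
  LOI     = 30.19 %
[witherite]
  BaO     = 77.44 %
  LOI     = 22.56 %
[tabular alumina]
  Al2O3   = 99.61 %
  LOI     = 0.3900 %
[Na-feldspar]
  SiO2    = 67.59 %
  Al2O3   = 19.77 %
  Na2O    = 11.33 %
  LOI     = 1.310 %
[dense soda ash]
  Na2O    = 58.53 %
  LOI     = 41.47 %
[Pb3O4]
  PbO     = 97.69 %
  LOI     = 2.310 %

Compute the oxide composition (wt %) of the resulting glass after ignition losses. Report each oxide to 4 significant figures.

Glass mass = 265.5 pbw (batch 287.3 − LOI 21.73).
Composition: BaO 8.606%, SiO2 33.52%, Al2O3 29.61%, B2O3 1.372%, Na2O 11.49%, PbO 15.40%

Mid-chain values are rounded to 4 significant digits when quoted — all arithmetic runs at exact precision through the solve — each reported result carries a single rounding; all derived quantities, which include LOI, totals, the six compositions, net glass mass, the yield, are recomputed at full precision, precisely as stated by the problem or the answer, from the batch weights on 265.5 pbw of glass.
What the batch supplies per oxide:
  BaO: 29.51·0.7744 = 22.85 pbw
  SiO2: 131.7·0.6759 = 89.02 pbw
  Al2O3: 52.80·0.9961 + 131.7·0.1977 = 78.63 pbw
  B2O3: 7.571·0.4811 = 3.642 pbw
  Na2O: 7.571·0.2170 + 131.7·0.1133 + 23.85·0.5853 = 30.52 pbw
  PbO: 41.85·0.9769 = 40.88 pbw
LOI: 7.571·0.3019 + 29.51·0.2256 + 52.80·0.003900 + 131.7·0.01310 + 23.85·0.4147 + 41.85·0.02310 = 21.73 pbw
Net of LOI, the glass mass = 287.3 − 21.73 = 265.5 pbw (= the summed oxide contributions)
percent by weight: oxide/glass ×100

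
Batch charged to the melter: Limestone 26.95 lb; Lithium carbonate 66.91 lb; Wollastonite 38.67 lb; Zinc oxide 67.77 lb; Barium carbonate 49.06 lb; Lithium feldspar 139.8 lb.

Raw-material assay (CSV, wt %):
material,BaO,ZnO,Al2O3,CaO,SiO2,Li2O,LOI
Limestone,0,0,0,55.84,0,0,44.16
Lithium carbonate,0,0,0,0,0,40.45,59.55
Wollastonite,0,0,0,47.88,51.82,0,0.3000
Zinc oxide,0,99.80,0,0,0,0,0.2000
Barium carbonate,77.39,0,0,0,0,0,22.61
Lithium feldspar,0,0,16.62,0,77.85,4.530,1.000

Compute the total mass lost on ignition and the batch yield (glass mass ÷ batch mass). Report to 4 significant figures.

Every computation maintains exact precision at all times — working values appear (rounded to four significant digits) as written — each reported figure takes exactly one rounding; the derived quantities (LOI, the six compositions, yield, the totals, glass mass) are recomputed at full float precision starting from the weights on 324.7 lb of glass, as set out in problem or answer.
LOI of each material in turn:
  Limestone: 26.95 × 0.4416 = 11.90 lb
  Lithium carbonate: 66.91 × 0.5955 = 39.84 lb
  Wollastonite: 38.67 × 0.003000 = 0.1160 lb
  Zinc oxide: 67.77 × 0.002000 = 0.1355 lb
  Barium carbonate: 49.06 × 0.2261 = 11.09 lb
  Lithium feldspar: 139.8 × 0.01000 = 1.398 lb
Total LOI = 64.49 lb
Glass = batch − LOI = 389.2 − 64.49 = 324.7 lb

LOI loss = 64.49 lb; glass = 324.7 lb; yield = 83.43%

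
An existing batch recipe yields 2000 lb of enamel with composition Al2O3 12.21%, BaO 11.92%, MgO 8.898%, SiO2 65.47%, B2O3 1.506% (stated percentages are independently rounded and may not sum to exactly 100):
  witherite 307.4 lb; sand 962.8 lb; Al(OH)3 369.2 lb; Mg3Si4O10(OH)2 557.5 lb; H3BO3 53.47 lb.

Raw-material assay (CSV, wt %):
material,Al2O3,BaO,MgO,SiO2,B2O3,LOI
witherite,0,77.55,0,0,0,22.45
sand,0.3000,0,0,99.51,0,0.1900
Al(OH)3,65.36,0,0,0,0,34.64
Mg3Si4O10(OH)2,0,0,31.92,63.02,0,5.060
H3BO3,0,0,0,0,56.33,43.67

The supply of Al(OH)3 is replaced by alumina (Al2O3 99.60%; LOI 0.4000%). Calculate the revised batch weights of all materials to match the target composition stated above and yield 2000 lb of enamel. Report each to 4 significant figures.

The intermediate values are printed rounded to 4 significant figures in the printout — the whole derivation carries full precision in every operation — exactly one rounding goes into each reported number; derived quantities (totals, the five compositions, yield, net glass mass, LOI) are rebuilt starting from the weights at 2000 lb of glass at full precision precisely as stated by the problem or the answer.
Target masses of each oxide per 2000 lb enamel:
  Al2O3: 12.21% × 2000 = 244.2 lb
  BaO: 11.92% × 2000 = 238.4 lb
  MgO: 8.898% × 2000 = 178.0 lb
  SiO2: 65.47% × 2000 = 1309 lb
  B2O3: 1.506% × 2000 = 30.12 lb
Mass-balance tally per oxide from the weights as reported, versus the basis set out (oxide sums agree with the targets given rounding of the digits):
  Al2O3: 962.8·0.003000 + 242.3·0.9960 = 244.2 lb (target 244.2 lb)
  BaO: 307.4·0.7755 = 238.4 lb (target 238.4 lb)
  MgO: 557.5·0.3192 = 178.0 lb (target 178.0 lb)
  SiO2: 962.8·0.9951 + 557.5·0.6302 = 1309 lb (target 1309 lb)
  B2O3: 53.47·0.5633 = 30.12 lb (target 30.12 lb)
Mass balance on the glass: the batch minus its LOI: 2000 lb (summing oxide targets gives 2000 lb; stated basis 2000 lb — differing by rounding only).
Adding the batch up: Σ batch = 2123 lb; loss to ignition Σ batch·LOI = 123.4 lb; glass ÷ batch gives a yield of 94.19%.

Revised batch per 2000 lb enamel:
  witherite: 307.4 lb
  sand: 962.8 lb
  alumina: 242.3 lb
  Mg3Si4O10(OH)2: 557.5 lb
  H3BO3: 53.47 lb
Total batch = 2123 lb; LOI loss = 123.4 lb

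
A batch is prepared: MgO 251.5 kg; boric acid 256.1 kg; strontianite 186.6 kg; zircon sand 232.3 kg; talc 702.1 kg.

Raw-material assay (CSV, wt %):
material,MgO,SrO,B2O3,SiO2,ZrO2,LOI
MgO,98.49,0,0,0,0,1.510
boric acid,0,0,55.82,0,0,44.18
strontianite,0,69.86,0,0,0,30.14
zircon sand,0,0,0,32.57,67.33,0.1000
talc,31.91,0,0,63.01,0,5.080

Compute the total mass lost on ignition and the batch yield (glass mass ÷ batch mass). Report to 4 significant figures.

LOI loss = 209.1 kg; glass = 1420 kg; yield = 87.16%

All arithmetic runs at full float precision at every stage. Rounding to 4 significant digits extends to every working value as displayed. Every reported figure is rounded exactly once. The derived quantities, which include the totals, glass mass, the yield, LOI, five oxide percentages, are re-derived at exact precision, exactly as printed in question or answer, using the weight values at 1420 kg of glass.
LOI of each material in turn:
  MgO: 251.5 × 0.01510 = 3.798 kg
  boric acid: 256.1 × 0.4418 = 113.1 kg
  strontianite: 186.6 × 0.3014 = 56.24 kg
  zircon sand: 232.3 × 0.001000 = 0.2323 kg
  talc: 702.1 × 0.05080 = 35.67 kg
Total LOI = 209.1 kg
Glass = batch − LOI = 1629 − 209.1 = 1420 kg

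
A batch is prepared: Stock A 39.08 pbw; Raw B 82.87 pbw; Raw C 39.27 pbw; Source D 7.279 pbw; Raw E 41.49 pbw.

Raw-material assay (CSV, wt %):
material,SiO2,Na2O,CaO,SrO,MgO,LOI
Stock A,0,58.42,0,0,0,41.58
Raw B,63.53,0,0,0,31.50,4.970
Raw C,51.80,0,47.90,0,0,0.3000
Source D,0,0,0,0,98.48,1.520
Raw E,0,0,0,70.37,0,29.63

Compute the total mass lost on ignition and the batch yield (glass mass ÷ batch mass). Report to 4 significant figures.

LOI loss = 32.89 pbw; glass = 177.1 pbw; yield = 84.34%

Every computation holds exact precision end to end — working values are shown, with 4-significant-figure rounding, in the working — a single rounding finalizes every reported number — the derived quantities are rebuilt using the weight values per 177.1 pbw of glass in full float precision (net glass mass, LOI, five oxide percentages, the totals, the yield) as quoted within problem or answer.
LOI of each material in turn:
  Stock A: 39.08 × 0.4158 = 16.25 pbw
  Raw B: 82.87 × 0.04970 = 4.119 pbw
  Raw C: 39.27 × 0.003000 = 0.1178 pbw
  Source D: 7.279 × 0.01520 = 0.1106 pbw
  Raw E: 41.49 × 0.2963 = 12.29 pbw
Total LOI = 32.89 pbw
Glass = batch − LOI = 210.0 − 32.89 = 177.1 pbw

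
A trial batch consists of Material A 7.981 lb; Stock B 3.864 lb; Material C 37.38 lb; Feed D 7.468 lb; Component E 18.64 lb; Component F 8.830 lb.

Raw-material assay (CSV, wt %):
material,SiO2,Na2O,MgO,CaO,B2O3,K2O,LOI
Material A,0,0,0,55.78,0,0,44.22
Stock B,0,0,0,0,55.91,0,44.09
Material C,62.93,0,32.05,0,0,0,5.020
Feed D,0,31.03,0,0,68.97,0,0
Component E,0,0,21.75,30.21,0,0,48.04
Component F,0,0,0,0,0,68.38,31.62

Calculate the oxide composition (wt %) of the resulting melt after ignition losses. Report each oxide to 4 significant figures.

Glass mass = 65.31 lb (batch 84.16 − LOI 18.86).
Composition: SiO2 36.02%, Na2O 3.548%, MgO 24.55%, CaO 15.44%, B2O3 11.19%, K2O 9.245%

Working values are shown rounded off to 4 significant digits within the worked lines. All arithmetic runs at full float precision throughout — a single rounding produces every reported figure. Derived quantities, including ignition loss, yield, six oxide percentages, glass mass, totals, are carried from the batch weights on 65.31 lb of glass in full float precision, exactly as printed in the problem or answer text.
Per-oxide mass from batch:
  SiO2: 37.38·0.6293 = 23.52 lb
  Na2O: 7.468·0.3103 = 2.317 lb
  MgO: 37.38·0.3205 + 18.64·0.2175 = 16.03 lb
  CaO: 7.981·0.5578 + 18.64·0.3021 = 10.08 lb
  B2O3: 3.864·0.5591 + 7.468·0.6897 = 7.311 lb
  K2O: 8.830·0.6838 = 6.038 lb
LOI: 7.981·0.4422 + 3.864·0.4409 + 37.38·0.05020 + 18.64·0.4804 + 8.830·0.3162 = 18.86 lb
Resulting glass, batch − LOI: 84.16 − 18.86 = 65.31 lb (consistent with Σ oxide mass)
wt % = oxide mass / glass mass × 100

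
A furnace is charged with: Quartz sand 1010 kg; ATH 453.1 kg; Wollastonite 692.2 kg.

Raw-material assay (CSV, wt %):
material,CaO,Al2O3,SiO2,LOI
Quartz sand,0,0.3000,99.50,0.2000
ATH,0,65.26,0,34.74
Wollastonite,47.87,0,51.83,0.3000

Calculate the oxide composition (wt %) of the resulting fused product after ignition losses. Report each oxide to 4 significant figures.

The whole derivation holds full float precision all the way through. In-progress results are displayed (rounded to four significant figures) within the worked lines — each reported result carries a single rounding — derived quantities, including yield, glass mass, three oxide percentages, ignition loss, totals, are re-derived from the batch weights per 1994 kg of glass at full precision exactly as shown in question or answer.
Oxide masses out of the charge:
  CaO: 692.2·0.4787 = 331.4 kg
  Al2O3: 1010·0.003000 + 453.1·0.6526 = 298.7 kg
  SiO2: 1010·0.9950 + 692.2·0.5183 = 1364 kg
LOI: 1010·0.002000 + 453.1·0.3474 + 692.2·0.003000 = 161.5 kg
Net of LOI, the glass mass = 2155 − 161.5 = 1994 kg (equal to the oxide-mass sum)
percent by weight: oxide/glass ×100

Glass mass = 1994 kg (batch 2155 − LOI 161.5).
Composition: CaO 16.62%, Al2O3 14.98%, SiO2 68.40%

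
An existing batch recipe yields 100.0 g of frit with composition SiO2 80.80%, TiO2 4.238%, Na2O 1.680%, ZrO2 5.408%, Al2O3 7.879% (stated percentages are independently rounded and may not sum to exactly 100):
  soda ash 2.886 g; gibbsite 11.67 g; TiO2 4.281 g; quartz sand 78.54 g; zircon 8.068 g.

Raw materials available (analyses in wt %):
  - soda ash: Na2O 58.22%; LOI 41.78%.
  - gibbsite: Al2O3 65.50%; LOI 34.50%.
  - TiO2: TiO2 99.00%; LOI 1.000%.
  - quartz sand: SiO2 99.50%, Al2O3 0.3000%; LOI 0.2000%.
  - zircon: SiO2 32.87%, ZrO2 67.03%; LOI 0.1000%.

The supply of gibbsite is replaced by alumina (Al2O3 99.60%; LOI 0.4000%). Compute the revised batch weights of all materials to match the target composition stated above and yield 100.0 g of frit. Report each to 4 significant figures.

Revised batch per 100.0 g frit:
  soda ash: 2.886 g
  alumina: 7.674 g
  TiO2: 4.281 g
  quartz sand: 78.54 g
  zircon: 8.068 g
Total batch = 101.4 g; LOI loss = 1.444 g

Each numeric step holds full precision in all steps — values along the way are displayed (rounded to 4 significant digits) as written. Exactly one rounding is applied to every reported figure; the derived quantities are rebuilt at exact precision (the yield, glass mass, five oxide percentages, totals, LOI) using the weight values per 100.0 g of glass as they appear in the problem or the answer.
Per-oxide target masses for 100.0 g frit:
  SiO2: 80.80% × 100.0 = 80.80 g
  TiO2: 4.238% × 100.0 = 4.238 g
  Na2O: 1.680% × 100.0 = 1.680 g
  ZrO2: 5.408% × 100.0 = 5.408 g
  Al2O3: 7.879% × 100.0 = 7.879 g
Balance tally, oxide-wise, from the weights as reported, under the basis named above (summed amounts equal target values once rounding is allowed for):
  SiO2: 78.54·0.9950 + 8.068·0.3287 = 80.80 g (target 80.80 g)
  TiO2: 4.281·0.9900 = 4.238 g (target 4.238 g)
  Na2O: 2.886·0.5822 = 1.680 g (target 1.680 g)
  ZrO2: 8.068·0.6703 = 5.408 g (target 5.408 g)
  Al2O3: 7.674·0.9960 + 78.54·0.003000 = 7.879 g (target 7.879 g)
Mass balance on the glass: Σ batch − LOI loss = 100.0 g (the Σ of target masses is 100.0 g; against the stated basis, 100.0 g — rounding explains the deltas).
Batch total: Σ batch = 101.4 g; loss to ignition Σ batch·LOI = 1.444 g; yield, glass over the total, = 98.58%.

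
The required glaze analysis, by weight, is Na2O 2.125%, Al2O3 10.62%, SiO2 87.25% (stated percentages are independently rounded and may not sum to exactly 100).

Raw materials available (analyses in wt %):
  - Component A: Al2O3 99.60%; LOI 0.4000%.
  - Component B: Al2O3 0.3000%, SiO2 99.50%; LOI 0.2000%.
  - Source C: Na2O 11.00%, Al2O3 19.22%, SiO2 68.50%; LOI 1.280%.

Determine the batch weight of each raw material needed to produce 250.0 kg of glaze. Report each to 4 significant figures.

The intermediate values appear, with 4-significant-figure rounding, within the worked lines. Each numeric step carries full float precision at each step — every reported figure receives exactly one rounding — all derived quantities (LOI, the yield, glass mass, three oxide percentages, the totals) are carried starting from the weights per 250.0 kg of glass at full precision, as written in question or answer.
Per-oxide target masses for 250.0 kg glaze:
  Na2O: 2.125% × 250.0 = 5.312 kg
  Al2O3: 10.62% × 250.0 = 26.55 kg
  SiO2: 87.25% × 250.0 = 218.1 kg
Sums-versus-targets review working from each reported weight, under the basis named above (sums match the target masses given rounding of the digits):
  Na2O: 48.30·0.1100 = 5.313 kg (target 5.312 kg)
  Al2O3: 16.78·0.9960 + 186.0·0.003000 + 48.30·0.1922 = 26.55 kg (target 26.55 kg)
  SiO2: 186.0·0.9950 + 48.30·0.6850 = 218.2 kg (target 218.1 kg)
Glass mass check: net batch after ignition = 250.0 kg (oxide target masses add up to 250.0 kg; the stated basis being 250.0 kg — differing by rounding only).
Batch total: Σ batch = 251.1 kg; the LOI term Σ batch·LOI equals 1.057 kg; yield, glass over the total, = 99.58%.

Batch per 250.0 kg glaze:
  Component A: 16.78 kg
  Component B: 186.0 kg
  Source C: 48.30 kg
Total batch = 251.1 kg; LOI loss = 1.057 kg; yield = 99.58%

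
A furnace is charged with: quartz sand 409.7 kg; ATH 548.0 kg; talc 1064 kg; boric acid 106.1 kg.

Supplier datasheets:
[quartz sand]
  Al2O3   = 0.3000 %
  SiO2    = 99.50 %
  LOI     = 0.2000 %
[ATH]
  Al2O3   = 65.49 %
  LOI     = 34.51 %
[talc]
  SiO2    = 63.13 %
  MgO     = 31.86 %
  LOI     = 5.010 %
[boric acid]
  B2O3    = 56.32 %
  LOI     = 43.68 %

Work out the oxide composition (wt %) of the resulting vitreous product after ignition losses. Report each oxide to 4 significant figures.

Glass mass = 1838 kg (batch 2128 − LOI 289.6).
Composition: Al2O3 19.59%, SiO2 58.72%, MgO 18.44%, B2O3 3.251%

Mid-chain values are printed rounded to 4 significant figures in the working — the whole derivation runs at full float precision all the way through; a single rounding finalizes every reported number; the derived quantities are computed in full float precision (LOI, the yield, the totals, net glass mass, the four compositions) starting from the weights for 1838 kg of glass as set out in question or answer.
Per-oxide mass from batch:
  Al2O3: 409.7·0.003000 + 548.0·0.6549 = 360.1 kg
  SiO2: 409.7·0.9950 + 1064·0.6313 = 1079 kg
  MgO: 1064·0.3186 = 339.0 kg
  B2O3: 106.1·0.5632 = 59.76 kg
LOI: 409.7·0.002000 + 548.0·0.3451 + 1064·0.05010 + 106.1·0.4368 = 289.6 kg
The glass mass, total less LOI, = 2128 − 289.6 = 1838 kg (equal to the oxide-mass sum)
oxide / glass × 100 gives the wt %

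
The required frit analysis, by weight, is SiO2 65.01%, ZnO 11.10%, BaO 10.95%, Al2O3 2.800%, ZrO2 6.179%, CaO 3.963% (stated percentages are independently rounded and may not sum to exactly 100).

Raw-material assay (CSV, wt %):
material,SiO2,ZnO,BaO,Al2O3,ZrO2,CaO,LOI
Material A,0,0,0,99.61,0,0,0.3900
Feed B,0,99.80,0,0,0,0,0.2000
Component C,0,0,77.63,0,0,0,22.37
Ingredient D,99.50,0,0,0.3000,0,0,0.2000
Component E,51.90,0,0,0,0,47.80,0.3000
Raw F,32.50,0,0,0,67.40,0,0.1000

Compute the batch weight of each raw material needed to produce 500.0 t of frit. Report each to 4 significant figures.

Batch per 500.0 t frit:
  Material A: 13.18 t
  Feed B: 55.61 t
  Component C: 70.53 t
  Ingredient D: 290.1 t
  Component E: 41.45 t
  Raw F: 45.84 t
Total batch = 516.7 t; LOI loss = 16.69 t; yield = 96.77%

Intermediates are shown (rounded to 4 significant figures) in the printout; all arithmetic holds full precision all the way through — exactly one rounding goes into every reported value. Derived quantities (totals, ignition loss, yield, six oxide percentages, glass mass) are carried in full precision from the batch weights at 500.0 t of glass precisely as stated by the question or the answer.
Target masses of each oxide per 500.0 t frit:
  SiO2: 65.01% × 500.0 = 325.0 t
  ZnO: 11.10% × 500.0 = 55.50 t
  BaO: 10.95% × 500.0 = 54.75 t
  Al2O3: 2.800% × 500.0 = 14.00 t
  ZrO2: 6.179% × 500.0 = 30.90 t
  CaO: 3.963% × 500.0 = 19.82 t
Oxide-by-oxide audit with the batch weights as given, at the basis given (oxide sums agree with the targets up to rounding of the answer):
  SiO2: 290.1·0.9950 + 41.45·0.5190 + 45.84·0.3250 = 325.1 t (target 325.0 t)
  ZnO: 55.61·0.9980 = 55.50 t (target 55.50 t)
  BaO: 70.53·0.7763 = 54.75 t (target 54.75 t)
  Al2O3: 13.18·0.9961 + 290.1·0.003000 = 14.00 t (target 14.00 t)
  ZrO2: 45.84·0.6740 = 30.90 t (target 30.90 t)
  CaO: 41.45·0.4780 = 19.81 t (target 19.82 t)
Glass-mass closure: whole batch net of LOI = 500.0 t (the Σ of target masses is 500.0 t; against the stated basis, 500.0 t — a pure rounding effect).
Batch total: Σ batch = 516.7 t; LOI loss = Σ batch·LOI = 16.69 t; as yield: glass ÷ batch → 96.77%.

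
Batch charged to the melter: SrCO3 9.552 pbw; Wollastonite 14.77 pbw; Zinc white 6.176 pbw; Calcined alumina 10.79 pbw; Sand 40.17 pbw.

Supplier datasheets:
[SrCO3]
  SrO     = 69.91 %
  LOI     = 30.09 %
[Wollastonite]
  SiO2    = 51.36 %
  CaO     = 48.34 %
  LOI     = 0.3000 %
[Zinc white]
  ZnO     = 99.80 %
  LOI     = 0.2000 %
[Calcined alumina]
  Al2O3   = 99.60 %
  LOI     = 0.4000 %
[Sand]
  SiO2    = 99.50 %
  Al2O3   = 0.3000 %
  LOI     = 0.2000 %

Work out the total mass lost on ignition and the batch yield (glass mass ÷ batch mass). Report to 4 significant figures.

Every computation keeps full float precision throughout — working values are displayed, rounded to 4 significant digits, when written out. Every reported value is rounded only once. The derived quantities are computed in exact precision (the totals, net glass mass, ignition loss, the five compositions, yield) starting from the weights on 78.40 pbw of glass as written in the problem or answer text.
Loss on ignition, line by line:
  SrCO3: 9.552 × 0.3009 = 2.874 pbw
  Wollastonite: 14.77 × 0.003000 = 0.04431 pbw
  Zinc white: 6.176 × 0.002000 = 0.01235 pbw
  Calcined alumina: 10.79 × 0.004000 = 0.04316 pbw
  Sand: 40.17 × 0.002000 = 0.08034 pbw
Total LOI = 3.054 pbw
Glass = batch − LOI = 81.46 − 3.054 = 78.40 pbw

LOI loss = 3.054 pbw; glass = 78.40 pbw; yield = 96.25%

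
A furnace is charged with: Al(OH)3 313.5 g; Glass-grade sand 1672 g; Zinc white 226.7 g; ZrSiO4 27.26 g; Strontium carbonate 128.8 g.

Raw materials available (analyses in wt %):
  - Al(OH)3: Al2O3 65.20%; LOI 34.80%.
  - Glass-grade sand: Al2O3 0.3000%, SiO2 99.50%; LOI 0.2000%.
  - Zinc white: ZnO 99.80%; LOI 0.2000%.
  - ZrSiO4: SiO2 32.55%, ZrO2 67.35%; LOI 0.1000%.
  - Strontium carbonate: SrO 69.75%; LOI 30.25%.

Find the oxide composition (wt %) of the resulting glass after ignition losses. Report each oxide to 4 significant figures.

In-progress results are displayed (rounded to 4 significant digits) in the working — every computation keeps full float precision all the way through — a single rounding finalizes each reported value; all derived quantities are re-derived starting from the weights for 2216 g of glass at full float precision (ignition loss, the totals, the five compositions, the yield, net glass mass), precisely as stated by problem or answer.
Oxide masses out of the charge:
  Al2O3: 313.5·0.6520 + 1672·0.003000 = 209.4 g
  SrO: 128.8·0.6975 = 89.84 g
  SiO2: 1672·0.9950 + 27.26·0.3255 = 1673 g
  ZrO2: 27.26·0.6735 = 18.36 g
  ZnO: 226.7·0.9980 = 226.2 g
LOI: 313.5·0.3480 + 1672·0.002000 + 226.7·0.002000 + 27.26·0.001000 + 128.8·0.3025 = 151.9 g
Resulting glass, batch − LOI: 2368 − 151.9 = 2216 g (= the summed oxide contributions)
each wt % is 100 × oxide ÷ glass

Glass mass = 2216 g (batch 2368 − LOI 151.9).
Composition: Al2O3 9.449%, SrO 4.053%, SiO2 75.46%, ZrO2 0.8284%, ZnO 10.21%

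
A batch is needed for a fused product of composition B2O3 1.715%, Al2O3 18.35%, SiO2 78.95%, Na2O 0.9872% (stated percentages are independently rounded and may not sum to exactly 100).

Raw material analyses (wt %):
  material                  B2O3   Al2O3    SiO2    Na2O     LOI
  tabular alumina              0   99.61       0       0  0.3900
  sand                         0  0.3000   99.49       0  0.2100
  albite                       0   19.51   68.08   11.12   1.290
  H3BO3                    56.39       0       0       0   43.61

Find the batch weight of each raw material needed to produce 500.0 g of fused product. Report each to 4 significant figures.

Each numeric step keeps exact precision all the way through — the intermediate values appear (rounded to four significant digits) on the page — every reported figure takes a single rounding — derived quantities, which include ignition loss, net glass mass, totals, yield, the four compositions, are recomputed in full precision, exactly as shown in the problem or the answer, starting from the weights per 500.0 g of glass.
Per-oxide target masses for 500.0 g fused product:
  B2O3: 1.715% × 500.0 = 8.575 g
  Al2O3: 18.35% × 500.0 = 91.75 g
  SiO2: 78.95% × 500.0 = 394.8 g
  Na2O: 0.9872% × 500.0 = 4.936 g
Verifying the oxide balance per the reported batch figures, at the basis given (oxide sums agree with the targets given rounding of the digits):
  B2O3: 15.21·0.5639 = 8.577 g (target 8.575 g)
  Al2O3: 82.31·0.9961 + 366.4·0.003000 + 44.39·0.1951 = 91.75 g (target 91.75 g)
  SiO2: 366.4·0.9949 + 44.39·0.6808 = 394.8 g (target 394.8 g)
  Na2O: 44.39·0.1112 = 4.936 g (target 4.936 g)
Glass-mass sanity pass: batch Σ − ignition loss = 500.0 g (oxide target masses add up to 500.0 g; versus the stated basis of 500.0 g — a pure rounding effect).
Summing the batch: Σ batch = 508.3 g; ignition loss, Σ(batch × LOI) = 8.296 g; yield = glass ÷ total batch = 98.37%.

Batch per 500.0 g fused product:
  tabular alumina: 82.31 g
  sand: 366.4 g
  albite: 44.39 g
  H3BO3: 15.21 g
Total batch = 508.3 g; LOI loss = 8.296 g; yield = 98.37%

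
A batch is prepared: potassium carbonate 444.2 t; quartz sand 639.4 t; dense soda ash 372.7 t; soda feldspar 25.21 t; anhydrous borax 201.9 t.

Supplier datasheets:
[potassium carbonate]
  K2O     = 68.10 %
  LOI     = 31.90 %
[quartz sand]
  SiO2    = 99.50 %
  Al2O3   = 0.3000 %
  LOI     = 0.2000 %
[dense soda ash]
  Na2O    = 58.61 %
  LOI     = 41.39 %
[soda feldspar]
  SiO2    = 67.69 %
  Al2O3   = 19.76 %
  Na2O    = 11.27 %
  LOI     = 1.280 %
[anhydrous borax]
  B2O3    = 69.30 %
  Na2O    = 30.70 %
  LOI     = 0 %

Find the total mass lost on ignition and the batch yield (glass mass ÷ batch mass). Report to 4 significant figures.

Rounding to four significant figures extends to every intermediate as shown — the whole derivation runs at exact precision end to end. Each reported number receives exactly one rounding; all derived quantities are re-derived from the weighed amounts at 1386 t of glass in exact precision (ignition loss, five oxide percentages, totals, yield, net glass mass) as quoted within problem or answer.
Material-by-material LOI:
  potassium carbonate: 444.2 × 0.3190 = 141.7 t
  quartz sand: 639.4 × 0.002000 = 1.279 t
  dense soda ash: 372.7 × 0.4139 = 154.3 t
  soda feldspar: 25.21 × 0.01280 = 0.3227 t
  anhydrous borax: 201.9 × 0 = 0 t
Total LOI = 297.6 t
Glass = batch − LOI = 1683 − 297.6 = 1386 t

LOI loss = 297.6 t; glass = 1386 t; yield = 82.32%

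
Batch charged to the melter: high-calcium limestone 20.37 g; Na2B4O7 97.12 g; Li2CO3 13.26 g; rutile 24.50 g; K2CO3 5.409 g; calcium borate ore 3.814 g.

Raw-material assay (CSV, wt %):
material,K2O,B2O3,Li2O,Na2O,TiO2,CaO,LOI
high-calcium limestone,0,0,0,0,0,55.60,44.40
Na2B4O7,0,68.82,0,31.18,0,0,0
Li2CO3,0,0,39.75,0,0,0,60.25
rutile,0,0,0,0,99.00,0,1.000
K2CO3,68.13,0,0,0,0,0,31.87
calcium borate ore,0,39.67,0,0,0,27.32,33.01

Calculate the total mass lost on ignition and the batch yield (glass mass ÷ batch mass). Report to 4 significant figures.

LOI loss = 20.26 g; glass = 144.2 g; yield = 87.68%

The whole derivation maintains full float precision at all times; the intermediate values are printed rounded to four significant figures within the worked lines — a single rounding produces each reported figure — the derived quantities (the yield, the totals, glass mass, the six compositions, ignition loss) are re-derived from the weighed amounts per 144.2 g of glass at full precision exactly as printed in problem or answer.
Ignition loss by material:
  high-calcium limestone: 20.37 × 0.4440 = 9.044 g
  Na2B4O7: 97.12 × 0 = 0 g
  Li2CO3: 13.26 × 0.6025 = 7.989 g
  rutile: 24.50 × 0.01000 = 0.2450 g
  K2CO3: 5.409 × 0.3187 = 1.724 g
  calcium borate ore: 3.814 × 0.3301 = 1.259 g
Total LOI = 20.26 g
Glass = batch − LOI = 164.5 − 20.26 = 144.2 g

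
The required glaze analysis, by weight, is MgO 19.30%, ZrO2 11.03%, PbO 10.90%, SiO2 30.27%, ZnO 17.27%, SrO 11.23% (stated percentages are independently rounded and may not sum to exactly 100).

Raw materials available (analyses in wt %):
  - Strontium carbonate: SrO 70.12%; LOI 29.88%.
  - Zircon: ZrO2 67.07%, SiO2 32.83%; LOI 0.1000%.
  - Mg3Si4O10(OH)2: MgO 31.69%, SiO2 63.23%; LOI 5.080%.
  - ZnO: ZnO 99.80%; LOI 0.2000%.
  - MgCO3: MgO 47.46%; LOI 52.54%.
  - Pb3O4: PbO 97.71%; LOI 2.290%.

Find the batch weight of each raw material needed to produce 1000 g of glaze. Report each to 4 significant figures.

All internal work runs at exact precision at each step — mid-chain values appear rounded to 4 significant digits alongside each step — every reported value carries a single rounding; the derived quantities are carried starting from the weights at 1000 g of glass at full precision (totals, six oxide percentages, LOI, net glass mass, yield) exactly as printed in the problem or the answer.
Per-oxide target masses for 1000 g glaze:
  MgO: 19.30% × 1000 = 193.0 g
  ZrO2: 11.03% × 1000 = 110.3 g
  PbO: 10.90% × 1000 = 109.0 g
  SiO2: 30.27% × 1000 = 302.7 g
  ZnO: 17.27% × 1000 = 172.7 g
  SrO: 11.23% × 1000 = 112.3 g
Per-oxide balance check given the weights on record, under the basis named above (summed amounts equal target values within answer rounding):
  MgO: 393.3·0.3169 + 144.0·0.4746 = 193.0 g (target 193.0 g)
  ZrO2: 164.5·0.6707 = 110.3 g (target 110.3 g)
  PbO: 111.6·0.9771 = 109.0 g (target 109.0 g)
  SiO2: 164.5·0.3283 + 393.3·0.6323 = 302.7 g (target 302.7 g)
  ZnO: 173.0·0.9980 = 172.7 g (target 172.7 g)
  SrO: 160.2·0.7012 = 112.3 g (target 112.3 g)
Glass-mass closure: Σ batch − LOI loss = 1000 g (per-oxide target masses sum to 1000 g; with the basis standing at 1000 g — gaps are rounding artifacts).
Total batch = Σ batch = 1147 g; ignition loss, Σ(batch × LOI) = 146.6 g; yield = glass ÷ total batch = 87.22%.

Batch per 1000 g glaze:
  Strontium carbonate: 160.2 g
  Zircon: 164.5 g
  Mg3Si4O10(OH)2: 393.3 g
  ZnO: 173.0 g
  MgCO3: 144.0 g
  Pb3O4: 111.6 g
Total batch = 1147 g; LOI loss = 146.6 g; yield = 87.22%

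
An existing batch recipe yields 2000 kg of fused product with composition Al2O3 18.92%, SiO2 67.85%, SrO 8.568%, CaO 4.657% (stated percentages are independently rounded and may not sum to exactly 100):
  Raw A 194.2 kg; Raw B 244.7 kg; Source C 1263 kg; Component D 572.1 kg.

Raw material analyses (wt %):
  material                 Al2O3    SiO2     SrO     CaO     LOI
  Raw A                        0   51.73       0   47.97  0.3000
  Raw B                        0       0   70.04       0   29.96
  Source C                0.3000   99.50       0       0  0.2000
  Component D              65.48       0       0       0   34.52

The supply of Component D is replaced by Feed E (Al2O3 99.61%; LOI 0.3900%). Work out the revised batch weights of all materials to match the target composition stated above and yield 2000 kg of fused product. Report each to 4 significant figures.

Revised batch per 2000 kg fused product:
  Raw A: 194.2 kg
  Raw B: 244.7 kg
  Source C: 1263 kg
  Feed E: 376.1 kg
Total batch = 2078 kg; LOI loss = 77.89 kg

Exact precision is kept end to end — working values are printed rounded to four significant figures at each printed step. Every reported figure is rounded just once. All derived quantities (the totals, four oxide percentages, yield, LOI, glass mass) are carried from the batch weights at 2000 kg of glass in exact precision as they appear in question or answer.
Target masses of each oxide per 2000 kg fused product:
  Al2O3: 18.92% × 2000 = 378.4 kg
  SiO2: 67.85% × 2000 = 1357 kg
  SrO: 8.568% × 2000 = 171.4 kg
  CaO: 4.657% × 2000 = 93.14 kg
Sums-versus-targets review given the weights on record, under the basis named above (every target is met by its sum given rounding of the digits):
  Al2O3: 1263·0.003000 + 376.1·0.9961 = 378.4 kg (target 378.4 kg)
  SiO2: 194.2·0.5173 + 1263·0.9950 = 1357 kg (target 1357 kg)
  SrO: 244.7·0.7004 = 171.4 kg (target 171.4 kg)
  CaO: 194.2·0.4797 = 93.16 kg (target 93.14 kg)
Mass balance on the glass: batch total minus LOI = 2000 kg (oxide target masses add up to 2000 kg; against the stated basis, 2000 kg — differing by rounding only).
Adding the batch up: Σ batch = 2078 kg; ignition loss, Σ(batch × LOI) = 77.89 kg; glass ÷ batch gives a yield of 96.25%.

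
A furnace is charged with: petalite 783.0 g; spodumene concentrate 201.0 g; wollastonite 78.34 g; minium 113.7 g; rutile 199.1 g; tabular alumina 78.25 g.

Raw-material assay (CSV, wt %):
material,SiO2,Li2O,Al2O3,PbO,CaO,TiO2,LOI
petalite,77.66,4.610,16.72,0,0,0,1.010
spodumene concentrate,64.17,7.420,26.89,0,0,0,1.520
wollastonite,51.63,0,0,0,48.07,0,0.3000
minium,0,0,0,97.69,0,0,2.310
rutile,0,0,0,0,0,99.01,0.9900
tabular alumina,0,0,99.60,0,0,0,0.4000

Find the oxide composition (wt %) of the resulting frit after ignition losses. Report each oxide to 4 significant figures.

All arithmetic keeps full precision from first step to last; rounding to 4 significant figures extends to every mid-chain value as displayed; every reported number is rounded only once. The derived quantities, including glass mass, ignition loss, totals, six oxide percentages, yield, are computed from the batch weights on 1437 g of glass in full precision, exactly as shown in the problem or answer text.
What the batch supplies per oxide:
  SiO2: 783.0·0.7766 + 201.0·0.6417 + 78.34·0.5163 = 777.5 g
  Li2O: 783.0·0.04610 + 201.0·0.07420 = 51.01 g
  Al2O3: 783.0·0.1672 + 201.0·0.2689 + 78.25·0.9960 = 262.9 g
  PbO: 113.7·0.9769 = 111.1 g
  CaO: 78.34·0.4807 = 37.66 g
  TiO2: 199.1·0.9901 = 197.1 g
LOI: 783.0·0.01010 + 201.0·0.01520 + 78.34·0.003000 + 113.7·0.02310 + 199.1·0.009900 + 78.25·0.004000 = 16.11 g
Glass mass = batch − LOI = 1453 − 16.11 = 1437 g (= Σ oxide masses)
each oxide over glass, ×100, is wt %

Glass mass = 1437 g (batch 1453 − LOI 16.11).
Composition: SiO2 54.10%, Li2O 3.549%, Al2O3 18.29%, PbO 7.728%, CaO 2.620%, TiO2 13.72%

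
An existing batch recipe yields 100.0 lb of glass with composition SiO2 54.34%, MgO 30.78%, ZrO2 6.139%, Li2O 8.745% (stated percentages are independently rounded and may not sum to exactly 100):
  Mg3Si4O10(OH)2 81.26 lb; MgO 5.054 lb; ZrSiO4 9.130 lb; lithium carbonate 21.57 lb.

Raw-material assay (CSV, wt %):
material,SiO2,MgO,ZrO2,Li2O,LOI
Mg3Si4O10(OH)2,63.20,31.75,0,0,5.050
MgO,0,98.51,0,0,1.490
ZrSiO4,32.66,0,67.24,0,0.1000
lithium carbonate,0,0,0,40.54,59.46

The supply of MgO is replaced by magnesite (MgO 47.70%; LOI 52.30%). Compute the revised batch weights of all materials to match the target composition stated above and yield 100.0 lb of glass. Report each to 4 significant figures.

Revised batch per 100.0 lb glass:
  Mg3Si4O10(OH)2: 81.26 lb
  magnesite: 10.44 lb
  ZrSiO4: 9.130 lb
  lithium carbonate: 21.57 lb
Total batch = 122.4 lb; LOI loss = 22.40 lb

Mid-chain values are shown rounded off to 4 significant digits at each printed step; every computation keeps full precision through every step. Each reported figure is rounded only once — derived quantities (glass mass, LOI, the totals, yield, the four compositions) are computed in full float precision from the batch weights on 100.0 lb of glass, as given in either problem or answer.
Target oxide masses per 100.0 lb glass:
  SiO2: 54.34% × 100.0 = 54.34 lb
  MgO: 30.78% × 100.0 = 30.78 lb
  ZrO2: 6.139% × 100.0 = 6.139 lb
  Li2O: 8.745% × 100.0 = 8.745 lb
Balance tally, oxide-wise, applying the batch weights above, per the basis as stated (target by target, the sums agree given rounding of the digits):
  SiO2: 81.26·0.6320 + 9.130·0.3266 = 54.34 lb (target 54.34 lb)
  MgO: 81.26·0.3175 + 10.44·0.4770 = 30.78 lb (target 30.78 lb)
  ZrO2: 9.130·0.6724 = 6.139 lb (target 6.139 lb)
  Li2O: 21.57·0.4054 = 8.744 lb (target 8.745 lb)
Glass-mass bookkeeping: Σ batch − LOI loss = 100.0 lb (targets for the oxides total 100.0 lb; against the stated basis, 100.0 lb — rounding explains the deltas).
Total batch = Σ batch = 122.4 lb; loss to ignition Σ batch·LOI = 22.40 lb; glass ÷ batch gives a yield of 81.70%.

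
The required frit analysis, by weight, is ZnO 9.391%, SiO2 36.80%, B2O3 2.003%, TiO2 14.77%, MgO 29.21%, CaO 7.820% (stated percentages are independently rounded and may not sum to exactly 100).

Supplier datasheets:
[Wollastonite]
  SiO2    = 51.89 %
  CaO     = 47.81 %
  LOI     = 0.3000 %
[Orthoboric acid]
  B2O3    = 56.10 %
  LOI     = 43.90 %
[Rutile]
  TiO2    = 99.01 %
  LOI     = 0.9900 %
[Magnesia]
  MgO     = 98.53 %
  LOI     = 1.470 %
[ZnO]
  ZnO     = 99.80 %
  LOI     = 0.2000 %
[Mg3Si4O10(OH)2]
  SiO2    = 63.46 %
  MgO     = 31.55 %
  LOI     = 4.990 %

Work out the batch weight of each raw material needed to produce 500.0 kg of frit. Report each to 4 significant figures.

Batch per 500.0 kg frit:
  Wollastonite: 81.78 kg
  Orthoboric acid: 17.85 kg
  Rutile: 74.59 kg
  Magnesia: 76.80 kg
  ZnO: 47.05 kg
  Mg3Si4O10(OH)2: 223.1 kg
Total batch = 521.2 kg; LOI loss = 21.18 kg; yield = 95.94%

In-progress results appear with 4-significant-digit rounding as written; the working math runs at full float precision from start to finish. Every reported number is rounded a single time. Derived quantities are rebuilt at full float precision (the six compositions, totals, LOI, net glass mass, yield) using the weight values for 500.0 kg of glass exactly as printed in problem or answer.
Target oxide masses per 500.0 kg frit:
  ZnO: 9.391% × 500.0 = 46.96 kg
  SiO2: 36.80% × 500.0 = 184.0 kg
  B2O3: 2.003% × 500.0 = 10.02 kg
  TiO2: 14.77% × 500.0 = 73.85 kg
  MgO: 29.21% × 500.0 = 146.0 kg
  CaO: 7.820% × 500.0 = 39.10 kg
Balance tally, oxide-wise, applying the batch weights above, versus the basis set out (each sum matches its target mass given rounding of the digits):
  ZnO: 47.05·0.9980 = 46.96 kg (target 46.96 kg)
  SiO2: 81.78·0.5189 + 223.1·0.6346 = 184.0 kg (target 184.0 kg)
  B2O3: 17.85·0.5610 = 10.01 kg (target 10.02 kg)
  TiO2: 74.59·0.9901 = 73.85 kg (target 73.85 kg)
  MgO: 76.80·0.9853 + 223.1·0.3155 = 146.1 kg (target 146.0 kg)
  CaO: 81.78·0.4781 = 39.10 kg (target 39.10 kg)
Mass balance on the glass: batch total minus LOI = 500.0 kg (summing oxide targets gives 500.0 kg; versus the stated basis of 500.0 kg — gaps are rounding artifacts).
Whole-batch sum: Σ batch = 521.2 kg; the LOI term Σ batch·LOI equals 21.18 kg; yield, glass over the total, = 95.94%.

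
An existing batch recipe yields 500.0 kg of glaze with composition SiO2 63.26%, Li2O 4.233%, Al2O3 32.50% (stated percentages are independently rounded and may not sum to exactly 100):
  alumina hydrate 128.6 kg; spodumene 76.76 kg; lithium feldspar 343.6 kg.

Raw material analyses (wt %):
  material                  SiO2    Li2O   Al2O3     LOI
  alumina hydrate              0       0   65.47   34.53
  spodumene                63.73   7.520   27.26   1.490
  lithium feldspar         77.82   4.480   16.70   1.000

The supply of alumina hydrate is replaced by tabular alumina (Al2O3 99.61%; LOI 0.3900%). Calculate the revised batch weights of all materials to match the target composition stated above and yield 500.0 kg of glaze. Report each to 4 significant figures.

Revised batch per 500.0 kg glaze:
  tabular alumina: 84.53 kg
  spodumene: 76.76 kg
  lithium feldspar: 343.6 kg
Total batch = 504.9 kg; LOI loss = 4.909 kg

Every computation carries exact precision end to end; working values are displayed, rounded to four significant figures, on the page; every reported number is rounded once only — the derived quantities (the three compositions, net glass mass, totals, the yield, ignition loss) are carried from the weighed amounts for 500.0 kg of glass at full float precision, as written in the question or the answer.
Oxide-by-oxide targets in 500.0 kg glaze:
  SiO2: 63.26% × 500.0 = 316.3 kg
  Li2O: 4.233% × 500.0 = 21.16 kg
  Al2O3: 32.50% × 500.0 = 162.5 kg
Mass-balance tally per oxide given the weights on record, versus the basis set out (delivered sums recover each target given rounding of the digits):
  SiO2: 76.76·0.6373 + 343.6·0.7782 = 316.3 kg (target 316.3 kg)
  Li2O: 76.76·0.07520 + 343.6·0.04480 = 21.17 kg (target 21.16 kg)
  Al2O3: 84.53·0.9961 + 76.76·0.2726 + 343.6·0.1670 = 162.5 kg (target 162.5 kg)
Glass-mass closure: total batch − LOI = 500.0 kg (summing oxide targets gives 500.0 kg; basis as stated: 500.0 kg — deltas are rounding alone).
Batch grand total — Σ batch = 504.9 kg; loss to ignition Σ batch·LOI = 4.909 kg; as yield: glass ÷ batch → 99.03%.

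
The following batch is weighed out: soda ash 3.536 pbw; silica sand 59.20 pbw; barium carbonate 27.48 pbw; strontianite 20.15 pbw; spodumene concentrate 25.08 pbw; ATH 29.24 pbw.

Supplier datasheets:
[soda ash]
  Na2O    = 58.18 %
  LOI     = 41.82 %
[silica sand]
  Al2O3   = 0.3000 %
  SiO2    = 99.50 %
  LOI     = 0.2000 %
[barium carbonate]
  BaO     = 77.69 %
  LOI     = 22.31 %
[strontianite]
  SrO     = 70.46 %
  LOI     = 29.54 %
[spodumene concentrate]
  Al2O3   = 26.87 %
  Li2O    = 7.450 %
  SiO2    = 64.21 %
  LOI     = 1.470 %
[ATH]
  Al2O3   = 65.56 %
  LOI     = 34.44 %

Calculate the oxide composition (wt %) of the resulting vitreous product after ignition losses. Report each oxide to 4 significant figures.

The whole derivation maintains full precision at every stage. Values along the way appear rounded to four significant figures on the page; a single rounding yields every reported number. All derived quantities (yield, glass mass, the totals, six oxide percentages, ignition loss) are computed using the weight values on 140.6 pbw of glass in full precision, as quoted within either problem or answer.
Mass of each oxide from the mix:
  BaO: 27.48·0.7769 = 21.35 pbw
  Na2O: 3.536·0.5818 = 2.057 pbw
  Al2O3: 59.20·0.003000 + 25.08·0.2687 + 29.24·0.6556 = 26.09 pbw
  Li2O: 25.08·0.07450 = 1.868 pbw
  SrO: 20.15·0.7046 = 14.20 pbw
  SiO2: 59.20·0.9950 + 25.08·0.6421 = 75.01 pbw
LOI: 3.536·0.4182 + 59.20·0.002000 + 27.48·0.2231 + 20.15·0.2954 + 25.08·0.01470 + 29.24·0.3444 = 24.12 pbw
Net of LOI, the glass mass = 164.7 − 24.12 = 140.6 pbw (matching Σ of the oxides)
wt %: oxide over glass, times 100

Glass mass = 140.6 pbw (batch 164.7 − LOI 24.12).
Composition: BaO 15.19%, Na2O 1.464%, Al2O3 18.56%, Li2O 1.329%, SrO 10.10%, SiO2 53.36%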